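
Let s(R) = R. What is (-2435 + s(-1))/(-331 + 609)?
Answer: -1218/139 ≈ -8.7626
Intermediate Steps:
(-2435 + s(-1))/(-331 + 609) = (-2435 - 1)/(-331 + 609) = -2436/278 = -2436*1/278 = -1218/139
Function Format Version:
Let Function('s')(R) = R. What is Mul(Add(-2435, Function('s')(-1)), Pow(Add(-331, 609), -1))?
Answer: Rational(-1218, 139) ≈ -8.7626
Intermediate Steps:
Mul(Add(-2435, Function('s')(-1)), Pow(Add(-331, 609), -1)) = Mul(Add(-2435, -1), Pow(Add(-331, 609), -1)) = Mul(-2436, Pow(278, -1)) = Mul(-2436, Rational(1, 278)) = Rational(-1218, 139)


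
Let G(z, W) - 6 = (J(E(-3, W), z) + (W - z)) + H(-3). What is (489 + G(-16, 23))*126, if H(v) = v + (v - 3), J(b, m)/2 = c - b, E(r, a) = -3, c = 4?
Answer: 67914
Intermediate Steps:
J(b, m) = 8 - 2*b (J(b, m) = 2*(4 - b) = 8 - 2*b)
H(v) = -3 + 2*v (H(v) = v + (-3 + v) = -3 + 2*v)
G(z, W) = 11 + W - z (G(z, W) = 6 + (((8 - 2*(-3)) + (W - z)) + (-3 + 2*(-3))) = 6 + (((8 + 6) + (W - z)) + (-3 - 6)) = 6 + ((14 + (W - z)) - 9) = 6 + ((14 + W - z) - 9) = 6 + (5 + W - z) = 11 + W - z)
(489 + G(-16, 23))*126 = (489 + (11 + 23 - 1*(-16)))*126 = (489 + (11 + 23 + 16))*126 = (489 + 50)*126 = 539*126 = 67914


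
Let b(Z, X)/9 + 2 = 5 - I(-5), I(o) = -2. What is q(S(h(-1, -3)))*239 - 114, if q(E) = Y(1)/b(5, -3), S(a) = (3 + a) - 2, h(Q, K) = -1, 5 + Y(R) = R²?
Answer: -6086/45 ≈ -135.24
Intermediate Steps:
Y(R) = -5 + R²
S(a) = 1 + a
b(Z, X) = 45 (b(Z, X) = -18 + 9*(5 - 1*(-2)) = -18 + 9*(5 + 2) = -18 + 9*7 = -18 + 63 = 45)
q(E) = -4/45 (q(E) = (-5 + 1²)/45 = (-5 + 1)*(1/45) = -4*1/45 = -4/45)
q(S(h(-1, -3)))*239 - 114 = -4/45*239 - 114 = -956/45 - 114 = -6086/45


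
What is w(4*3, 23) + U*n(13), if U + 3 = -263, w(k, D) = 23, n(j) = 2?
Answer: -509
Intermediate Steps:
U = -266 (U = -3 - 263 = -266)
w(4*3, 23) + U*n(13) = 23 - 266*2 = 23 - 532 = -509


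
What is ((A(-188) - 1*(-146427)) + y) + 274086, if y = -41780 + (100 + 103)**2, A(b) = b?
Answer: 419754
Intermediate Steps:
y = -571 (y = -41780 + 203**2 = -41780 + 41209 = -571)
((A(-188) - 1*(-146427)) + y) + 274086 = ((-188 - 1*(-146427)) - 571) + 274086 = ((-188 + 146427) - 571) + 274086 = (146239 - 571) + 274086 = 145668 + 274086 = 419754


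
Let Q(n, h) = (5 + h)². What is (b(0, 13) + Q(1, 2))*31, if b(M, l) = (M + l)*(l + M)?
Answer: 6758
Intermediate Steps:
b(M, l) = (M + l)² (b(M, l) = (M + l)*(M + l) = (M + l)²)
(b(0, 13) + Q(1, 2))*31 = ((0 + 13)² + (5 + 2)²)*31 = (13² + 7²)*31 = (169 + 49)*31 = 218*31 = 6758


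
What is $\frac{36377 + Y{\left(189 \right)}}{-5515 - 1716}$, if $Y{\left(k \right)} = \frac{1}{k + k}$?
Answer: $- \frac{13750507}{2733318} \approx -5.0307$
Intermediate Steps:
$Y{\left(k \right)} = \frac{1}{2 k}$
$\frac{36377 + Y{\left(189 \right)}}{-5515 - 1716} = \frac{36377 + \frac{1}{2 \cdot 189}}{-5515 - 1716} = \frac{36377 + \frac{1}{2} \cdot \frac{1}{189}}{-7231} = \left(36377 + \frac{1}{378}\right) \left(- \frac{1}{7231}\right) = \frac{13750507}{378} \left(- \frac{1}{7231}\right) = - \frac{13750507}{2733318}$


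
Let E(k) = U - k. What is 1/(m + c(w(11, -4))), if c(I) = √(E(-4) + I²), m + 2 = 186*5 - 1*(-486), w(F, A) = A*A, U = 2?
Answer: 707/999567 - √262/1999134 ≈ 0.00069921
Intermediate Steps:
E(k) = 2 - k
w(F, A) = A²
m = 1414 (m = -2 + (186*5 - 1*(-486)) = -2 + (930 + 486) = -2 + 1416 = 1414)
c(I) = √(6 + I²) (c(I) = √((2 - 1*(-4)) + I²) = √((2 + 4) + I²) = √(6 + I²))
1/(m + c(w(11, -4))) = 1/(1414 + √(6 + ((-4)²)²)) = 1/(1414 + √(6 + 16²)) = 1/(1414 + √(6 + 256)) = 1/(1414 + √262)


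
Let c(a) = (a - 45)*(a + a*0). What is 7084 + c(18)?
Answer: 6598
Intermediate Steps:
c(a) = a*(-45 + a) (c(a) = (-45 + a)*(a + 0) = (-45 + a)*a = a*(-45 + a))
7084 + c(18) = 7084 + 18*(-45 + 18) = 7084 + 18*(-27) = 7084 - 486 = 6598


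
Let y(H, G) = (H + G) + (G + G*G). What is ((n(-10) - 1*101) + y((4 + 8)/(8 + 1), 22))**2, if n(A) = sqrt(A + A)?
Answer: 1651045/9 + 5140*I*sqrt(5)/3 ≈ 1.8345e+5 + 3831.1*I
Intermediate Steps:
n(A) = sqrt(2)*sqrt(A) (n(A) = sqrt(2*A) = sqrt(2)*sqrt(A))
y(H, G) = H + G**2 + 2*G (y(H, G) = (G + H) + (G + G**2) = H + G**2 + 2*G)
((n(-10) - 1*101) + y((4 + 8)/(8 + 1), 22))**2 = ((sqrt(2)*sqrt(-10) - 1*101) + ((4 + 8)/(8 + 1) + 22**2 + 2*22))**2 = ((sqrt(2)*(I*sqrt(10)) - 101) + (12/9 + 484 + 44))**2 = ((2*I*sqrt(5) - 101) + (12*(1/9) + 484 + 44))**2 = ((-101 + 2*I*sqrt(5)) + (4/3 + 484 + 44))**2 = ((-101 + 2*I*sqrt(5)) + 1588/3)**2 = (1285/3 + 2*I*sqrt(5))**2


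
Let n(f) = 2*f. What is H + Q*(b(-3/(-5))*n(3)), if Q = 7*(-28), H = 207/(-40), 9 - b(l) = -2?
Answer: -517647/40 ≈ -12941.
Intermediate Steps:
b(l) = 11 (b(l) = 9 - 1*(-2) = 9 + 2 = 11)
H = -207/40 (H = 207*(-1/40) = -207/40 ≈ -5.1750)
Q = -196
H + Q*(b(-3/(-5))*n(3)) = -207/40 - 2156*2*3 = -207/40 - 2156*6 = -207/40 - 196*66 = -207/40 - 12936 = -517647/40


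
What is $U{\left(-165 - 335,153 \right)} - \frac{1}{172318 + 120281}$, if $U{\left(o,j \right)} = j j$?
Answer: $\frac{6849449990}{292599} \approx 23409.0$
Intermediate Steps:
$U{\left(o,j \right)} = j^{2}$
$U{\left(-165 - 335,153 \right)} - \frac{1}{172318 + 120281} = 153^{2} - \frac{1}{172318 + 120281} = 23409 - \frac{1}{292599} = \frac{6849449990}{292599}$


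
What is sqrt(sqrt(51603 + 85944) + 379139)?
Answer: sqrt(379139 + 3*sqrt(15283)) ≈ 616.04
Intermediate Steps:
sqrt(sqrt(51603 + 85944) + 379139) = sqrt(sqrt(137547) + 379139) = sqrt(3*sqrt(15283) + 379139) = sqrt(379139 + 3*sqrt(15283))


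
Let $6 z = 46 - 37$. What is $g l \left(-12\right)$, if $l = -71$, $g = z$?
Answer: $1278$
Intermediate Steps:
$z = \frac{3}{2}$ ($z = \frac{46 - 37}{6} = \frac{1}{6} \cdot 9 = \frac{3}{2} \approx 1.5$)
$g = \frac{3}{2} \approx 1.5$
$g l \left(-12\right) = \frac{3}{2} \left(-71\right) \left(-12\right) = \left(- \frac{213}{2}\right) \left(-12\right) = 1278$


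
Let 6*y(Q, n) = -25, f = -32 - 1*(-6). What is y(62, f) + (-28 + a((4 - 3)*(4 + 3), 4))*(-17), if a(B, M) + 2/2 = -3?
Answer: 3239/6 ≈ 539.83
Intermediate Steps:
a(B, M) = -4 (a(B, M) = -1 - 3 = -4)
f = -26 (f = -32 + 6 = -26)
y(Q, n) = -25/6 (y(Q, n) = (1/6)*(-25) = -25/6)
y(62, f) + (-28 + a((4 - 3)*(4 + 3), 4))*(-17) = -25/6 + (-28 - 4)*(-17) = -25/6 - 32*(-17) = -25/6 + 544 = 3239/6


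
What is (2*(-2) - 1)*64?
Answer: -320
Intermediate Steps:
(2*(-2) - 1)*64 = (-4 - 1)*64 = -5*64 = -320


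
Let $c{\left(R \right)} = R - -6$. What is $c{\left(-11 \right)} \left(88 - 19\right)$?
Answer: $-345$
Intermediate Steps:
$c{\left(R \right)} = 6 + R$ ($c{\left(R \right)} = R + 6 = 6 + R$)
$c{\left(-11 \right)} \left(88 - 19\right) = \left(6 - 11\right) \left(88 - 19\right) = \left(-5\right) 69 = -345$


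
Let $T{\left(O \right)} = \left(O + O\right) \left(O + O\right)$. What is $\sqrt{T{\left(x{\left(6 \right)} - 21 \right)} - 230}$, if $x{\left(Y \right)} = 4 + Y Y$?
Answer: $\sqrt{1214} \approx 34.843$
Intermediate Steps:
$x{\left(Y \right)} = 4 + Y^{2}$
$T{\left(O \right)} = 4 O^{2}$ ($T{\left(O \right)} = 2 O 2 O = 4 O^{2}$)
$\sqrt{T{\left(x{\left(6 \right)} - 21 \right)} - 230} = \sqrt{4 \left(\left(4 + 6^{2}\right) - 21\right)^{2} - 230} = \sqrt{4 \left(\left(4 + 36\right) - 21\right)^{2} - 230} = \sqrt{4 \left(40 - 21\right)^{2} - 230} = \sqrt{4 \cdot 19^{2} - 230} = \sqrt{4 \cdot 361 - 230} = \sqrt{1444 - 230} = \sqrt{1214}$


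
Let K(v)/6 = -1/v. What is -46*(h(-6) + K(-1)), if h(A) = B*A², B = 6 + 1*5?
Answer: -18492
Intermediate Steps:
B = 11 (B = 6 + 5 = 11)
K(v) = -6/v (K(v) = 6*(-1/v) = -6/v)
h(A) = 11*A²
-46*(h(-6) + K(-1)) = -46*(11*(-6)² - 6/(-1)) = -46*(11*36 - 6*(-1)) = -46*(396 + 6) = -46*402 = -18492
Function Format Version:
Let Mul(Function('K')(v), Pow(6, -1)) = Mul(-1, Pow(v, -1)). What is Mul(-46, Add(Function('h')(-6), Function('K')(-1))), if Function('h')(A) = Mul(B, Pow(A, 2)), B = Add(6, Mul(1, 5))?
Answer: -18492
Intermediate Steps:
B = 11 (B = Add(6, 5) = 11)
Function('K')(v) = Mul(-6, Pow(v, -1)) (Function('K')(v) = Mul(6, Mul(-1, Pow(v, -1))) = Mul(-6, Pow(v, -1)))
Function('h')(A) = Mul(11, Pow(A, 2))
Mul(-46, Add(Function('h')(-6), Function('K')(-1))) = Mul(-46, Add(Mul(11, Pow(-6, 2)), Mul(-6, Pow(-1, -1)))) = Mul(-46, Add(Mul(11, 36), Mul(-6, -1))) = Mul(-46, Add(396, 6)) = Mul(-46, 402) = -18492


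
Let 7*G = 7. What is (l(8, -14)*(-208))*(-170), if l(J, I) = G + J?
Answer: 318240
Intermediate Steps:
G = 1 (G = (⅐)*7 = 1)
l(J, I) = 1 + J
(l(8, -14)*(-208))*(-170) = ((1 + 8)*(-208))*(-170) = (9*(-208))*(-170) = -1872*(-170) = 318240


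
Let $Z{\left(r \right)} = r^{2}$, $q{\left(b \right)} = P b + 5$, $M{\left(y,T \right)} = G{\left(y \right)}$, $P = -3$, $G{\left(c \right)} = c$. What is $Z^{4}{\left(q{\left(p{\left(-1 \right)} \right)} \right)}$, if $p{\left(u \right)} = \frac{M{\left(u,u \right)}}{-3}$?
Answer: $65536$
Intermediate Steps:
$M{\left(y,T \right)} = y$
$p{\left(u \right)} = - \frac{u}{3}$ ($p{\left(u \right)} = \frac{u}{-3} = u \left(- \frac{1}{3}\right) = - \frac{u}{3}$)
$q{\left(b \right)} = 5 - 3 b$ ($q{\left(b \right)} = - 3 b + 5 = 5 - 3 b$)
$Z^{4}{\left(q{\left(p{\left(-1 \right)} \right)} \right)} = \left(\left(5 - 3 \left(\left(- \frac{1}{3}\right) \left(-1\right)\right)\right)^{2}\right)^{4} = \left(\left(5 - 1\right)^{2}\right)^{4} = \left(4^{2}\right)^{4} = 16^{4} = 65536$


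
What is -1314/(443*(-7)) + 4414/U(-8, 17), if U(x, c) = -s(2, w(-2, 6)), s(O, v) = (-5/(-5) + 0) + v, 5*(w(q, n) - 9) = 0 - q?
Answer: -34185371/80626 ≈ -424.00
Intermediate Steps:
w(q, n) = 9 - q/5 (w(q, n) = 9 + (0 - q)/5 = 9 + (-q)/5 = 9 - q/5)
s(O, v) = 1 + v (s(O, v) = (-5*(-⅕) + 0) + v = (1 + 0) + v = 1 + v)
U(x, c) = -52/5 (U(x, c) = -(1 + (9 - ⅕*(-2))) = -(1 + (9 + ⅖)) = -(1 + 47/5) = -1*52/5 = -52/5)
-1314/(443*(-7)) + 4414/U(-8, 17) = -1314/(443*(-7)) + 4414/(-52/5) = -1314/(-3101) + 4414*(-5/52) = -1314*(-1/3101) - 11035/26 = 1314/3101 - 11035/26 = -34185371/80626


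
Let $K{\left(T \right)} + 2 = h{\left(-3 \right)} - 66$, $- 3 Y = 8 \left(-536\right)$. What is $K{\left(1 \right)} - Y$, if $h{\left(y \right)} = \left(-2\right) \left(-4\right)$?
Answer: $- \frac{4468}{3} \approx -1489.3$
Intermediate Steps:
$Y = \frac{4288}{3}$ ($Y = - \frac{8 \left(-536\right)}{3} = \left(- \frac{1}{3}\right) \left(-4288\right) = \frac{4288}{3} \approx 1429.3$)
$h{\left(y \right)} = 8$
$K{\left(T \right)} = -60$ ($K{\left(T \right)} = -2 + \left(8 - 66\right) = -2 - 58 = -60$)
$K{\left(1 \right)} - Y = -60 - \frac{4288}{3} = - \frac{4468}{3}$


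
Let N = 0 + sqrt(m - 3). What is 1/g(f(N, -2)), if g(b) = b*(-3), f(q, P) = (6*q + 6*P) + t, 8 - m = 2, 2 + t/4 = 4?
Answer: -1/69 - sqrt(3)/46 ≈ -0.052146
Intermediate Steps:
t = 8 (t = -8 + 4*4 = -8 + 16 = 8)
m = 6 (m = 8 - 1*2 = 8 - 2 = 6)
N = sqrt(3) (N = 0 + sqrt(6 - 3) = 0 + sqrt(3) = sqrt(3) ≈ 1.7320)
f(q, P) = 8 + 6*P + 6*q (f(q, P) = (6*q + 6*P) + 8 = (6*P + 6*q) + 8 = 8 + 6*P + 6*q)
g(b) = -3*b
1/g(f(N, -2)) = 1/(-3*(8 + 6*(-2) + 6*sqrt(3))) = 1/(-3*(8 - 12 + 6*sqrt(3))) = 1/(-3*(-4 + 6*sqrt(3))) = 1/(12 - 18*sqrt(3))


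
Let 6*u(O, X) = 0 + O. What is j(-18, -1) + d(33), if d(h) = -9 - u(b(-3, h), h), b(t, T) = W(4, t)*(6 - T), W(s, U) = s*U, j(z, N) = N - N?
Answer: -63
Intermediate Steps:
j(z, N) = 0
W(s, U) = U*s
b(t, T) = 4*t*(6 - T) (b(t, T) = (t*4)*(6 - T) = (4*t)*(6 - T) = 4*t*(6 - T))
u(O, X) = O/6 (u(O, X) = (0 + O)/6 = O/6)
d(h) = 3 - 2*h (d(h) = -9 - 4*(-3)*(6 - h)/6 = -9 - (-72 + 12*h)/6 = -9 - (-12 + 2*h) = -9 + (12 - 2*h) = 3 - 2*h)
j(-18, -1) + d(33) = 0 + (3 - 2*33) = 0 + (3 - 66) = 0 - 63 = -63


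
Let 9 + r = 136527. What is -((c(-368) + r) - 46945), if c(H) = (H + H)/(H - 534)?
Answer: -40397791/451 ≈ -89574.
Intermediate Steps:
c(H) = 2*H/(-534 + H) (c(H) = (2*H)/(-534 + H) = 2*H/(-534 + H))
r = 136518 (r = -9 + 136527 = 136518)
-((c(-368) + r) - 46945) = -((2*(-368)/(-534 - 368) + 136518) - 46945) = -((2*(-368)/(-902) + 136518) - 46945) = -((2*(-368)*(-1/902) + 136518) - 46945) = -((368/451 + 136518) - 46945) = -(61569986/451 - 46945) = -1*40397791/451 = -40397791/451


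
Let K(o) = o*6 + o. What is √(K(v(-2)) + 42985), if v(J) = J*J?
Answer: √43013 ≈ 207.40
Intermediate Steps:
v(J) = J²
K(o) = 7*o (K(o) = 6*o + o = 7*o)
√(K(v(-2)) + 42985) = √(7*(-2)² + 42985) = √(7*4 + 42985) = √(28 + 42985) = √43013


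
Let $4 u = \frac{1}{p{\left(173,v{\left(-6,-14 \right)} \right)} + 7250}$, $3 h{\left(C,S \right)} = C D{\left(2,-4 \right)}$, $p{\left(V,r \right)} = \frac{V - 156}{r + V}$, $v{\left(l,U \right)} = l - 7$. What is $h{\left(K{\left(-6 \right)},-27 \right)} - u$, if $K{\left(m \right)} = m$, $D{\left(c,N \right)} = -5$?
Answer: $\frac{11600130}{1160017} \approx 10.0$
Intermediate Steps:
$v{\left(l,U \right)} = -7 + l$
$p{\left(V,r \right)} = \frac{-156 + V}{V + r}$
$h{\left(C,S \right)} = - \frac{5 C}{3}$ ($h{\left(C,S \right)} = \frac{C \left(-5\right)}{3} = \frac{\left(-5\right) C}{3} = - \frac{5 C}{3}$)
$u = \frac{40}{1160017}$ ($u = \frac{1}{4 \left(\frac{-156 + 173}{173 - 13} + 7250\right)} = \frac{1}{4 \left(\frac{1}{173 - 13} \cdot 17 + 7250\right)} = \frac{1}{4 \left(\frac{1}{160} \cdot 17 + 7250\right)} = \frac{1}{4 \left(\frac{17}{160} + 7250\right)} = \frac{1}{4 \cdot \frac{1160017}{160}} = \frac{1}{4} \cdot \frac{160}{1160017} = \frac{40}{1160017} \approx 3.4482 \cdot 10^{-5}$)
$h{\left(K{\left(-6 \right)},-27 \right)} - u = \left(- \frac{5}{3}\right) \left(-6\right) - \frac{40}{1160017} = 10 - \frac{40}{1160017} = \frac{11600130}{1160017}$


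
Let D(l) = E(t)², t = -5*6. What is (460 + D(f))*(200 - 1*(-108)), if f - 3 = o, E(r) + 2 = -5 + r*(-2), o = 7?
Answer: 1006852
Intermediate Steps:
t = -30
E(r) = -7 - 2*r (E(r) = -2 + (-5 + r*(-2)) = -2 + (-5 - 2*r) = -7 - 2*r)
f = 10 (f = 3 + 7 = 10)
D(l) = 2809 (D(l) = (-7 - 2*(-30))² = (-7 + 60)² = 53² = 2809)
(460 + D(f))*(200 - 1*(-108)) = (460 + 2809)*(200 - 1*(-108)) = 3269*(200 + 108) = 3269*308 = 1006852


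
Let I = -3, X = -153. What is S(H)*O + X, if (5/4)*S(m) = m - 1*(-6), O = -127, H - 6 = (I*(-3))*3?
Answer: -20577/5 ≈ -4115.4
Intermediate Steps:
H = 33 (H = 6 - 3*(-3)*3 = 6 + 9*3 = 6 + 27 = 33)
S(m) = 24/5 + 4*m/5 (S(m) = 4*(m - 1*(-6))/5 = 4*(m + 6)/5 = 4*(6 + m)/5 = 24/5 + 4*m/5)
S(H)*O + X = (24/5 + (⅘)*33)*(-127) - 153 = (24/5 + 132/5)*(-127) - 153 = (156/5)*(-127) - 153 = -19812/5 - 153 = -20577/5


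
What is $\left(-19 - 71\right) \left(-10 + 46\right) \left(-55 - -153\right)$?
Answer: $-317520$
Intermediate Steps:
$\left(-19 - 71\right) \left(-10 + 46\right) \left(-55 - -153\right) = \left(-90\right) 36 \left(-55 + 153\right) = \left(-3240\right) 98 = -317520$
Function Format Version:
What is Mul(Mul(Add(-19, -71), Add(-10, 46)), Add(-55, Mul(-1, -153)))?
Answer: -317520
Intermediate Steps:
Mul(Mul(Add(-19, -71), Add(-10, 46)), Add(-55, Mul(-1, -153))) = Mul(Mul(-90, 36), Add(-55, 153)) = Mul(-3240, 98) = -317520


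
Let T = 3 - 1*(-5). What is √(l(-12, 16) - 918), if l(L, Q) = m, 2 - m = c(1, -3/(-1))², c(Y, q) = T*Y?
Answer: 14*I*√5 ≈ 31.305*I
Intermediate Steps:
T = 8 (T = 3 + 5 = 8)
c(Y, q) = 8*Y
m = -62 (m = 2 - (8*1)² = 2 - 1*8² = 2 - 1*64 = 2 - 64 = -62)
l(L, Q) = -62
√(l(-12, 16) - 918) = √(-62 - 918) = √(-980) = 14*I*√5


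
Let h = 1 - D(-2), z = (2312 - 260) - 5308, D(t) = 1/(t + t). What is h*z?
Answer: -4070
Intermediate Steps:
D(t) = 1/(2*t)
z = -3256 (z = 2052 - 5308 = -3256)
h = 5/4 (h = 1 - 1/(2*(-2)) = 1 - (-1)/(2*2) = 1 - 1*(-¼) = 1 + ¼ = 5/4 ≈ 1.2500)
h*z = (5/4)*(-3256) = -4070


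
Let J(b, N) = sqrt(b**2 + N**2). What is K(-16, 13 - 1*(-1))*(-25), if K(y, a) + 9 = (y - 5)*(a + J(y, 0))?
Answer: 15975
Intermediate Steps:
J(b, N) = sqrt(N**2 + b**2)
K(y, a) = -9 + (-5 + y)*(a + sqrt(y**2)) (K(y, a) = -9 + (y - 5)*(a + sqrt(0**2 + y**2)) = -9 + (-5 + y)*(a + sqrt(0 + y**2)) = -9 + (-5 + y)*(a + sqrt(y**2)))
K(-16, 13 - 1*(-1))*(-25) = (-9 - 5*(13 - 1*(-1)) - 5*sqrt((-16)**2) + (13 - 1*(-1))*(-16) - 16*sqrt((-16)**2))*(-25) = (-9 - 5*(13 + 1) - 5*sqrt(256) + (13 + 1)*(-16) - 16*sqrt(256))*(-25) = (-9 - 5*14 - 5*16 + 14*(-16) - 16*16)*(-25) = (-9 - 70 - 80 - 224 - 256)*(-25) = -639*(-25) = 15975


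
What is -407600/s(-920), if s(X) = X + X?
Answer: 5095/23 ≈ 221.52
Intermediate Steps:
s(X) = 2*X
-407600/s(-920) = -407600/(2*(-920)) = -407600/(-1840) = -407600*(-1/1840) = 5095/23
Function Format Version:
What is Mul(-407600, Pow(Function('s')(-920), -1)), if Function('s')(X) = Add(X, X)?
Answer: Rational(5095, 23) ≈ 221.52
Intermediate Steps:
Function('s')(X) = Mul(2, X)
Mul(-407600, Pow(Function('s')(-920), -1)) = Mul(-407600, Pow(Mul(2, -920), -1)) = Mul(-407600, Pow(-1840, -1)) = Mul(-407600, Rational(-1, 1840)) = Rational(5095, 23)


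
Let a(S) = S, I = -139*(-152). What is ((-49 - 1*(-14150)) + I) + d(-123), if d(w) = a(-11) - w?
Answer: 35341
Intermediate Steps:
I = 21128
d(w) = -11 - w
((-49 - 1*(-14150)) + I) + d(-123) = ((-49 - 1*(-14150)) + 21128) + (-11 - 1*(-123)) = ((-49 + 14150) + 21128) + (-11 + 123) = (14101 + 21128) + 112 = 35229 + 112 = 35341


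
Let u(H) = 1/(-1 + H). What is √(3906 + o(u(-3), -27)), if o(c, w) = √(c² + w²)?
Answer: √(15624 + √11665)/2 ≈ 62.714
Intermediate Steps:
√(3906 + o(u(-3), -27)) = √(3906 + √((1/(-1 - 3))² + (-27)²)) = √(3906 + √((1/(-4))² + 729)) = √(3906 + √((-¼)² + 729)) = √(3906 + √(1/16 + 729)) = √(3906 + √(11665/16)) = √(3906 + √11665/4)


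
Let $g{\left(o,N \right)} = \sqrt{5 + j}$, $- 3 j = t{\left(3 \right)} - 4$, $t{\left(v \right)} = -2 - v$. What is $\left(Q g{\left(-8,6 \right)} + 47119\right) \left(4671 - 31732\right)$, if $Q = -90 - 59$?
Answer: $-1275087259 + 8064178 \sqrt{2} \approx -1.2637 \cdot 10^{9}$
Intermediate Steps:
$Q = -149$ ($Q = -90 - 59 = -149$)
$j = 3$ ($j = - \frac{\left(-2 - 3\right) - 4}{3} = - \frac{-5 - 4}{3} = \left(- \frac{1}{3}\right) \left(-9\right) = 3$)
$g{\left(o,N \right)} = 2 \sqrt{2}$ ($g{\left(o,N \right)} = \sqrt{5 + 3} = \sqrt{8} = 2 \sqrt{2}$)
$\left(Q g{\left(-8,6 \right)} + 47119\right) \left(4671 - 31732\right) = \left(- 149 \cdot 2 \sqrt{2} + 47119\right) \left(4671 - 31732\right) = \left(- 298 \sqrt{2} + 47119\right) \left(-27061\right) = \left(47119 - 298 \sqrt{2}\right) \left(-27061\right) = -1275087259 + 8064178 \sqrt{2}$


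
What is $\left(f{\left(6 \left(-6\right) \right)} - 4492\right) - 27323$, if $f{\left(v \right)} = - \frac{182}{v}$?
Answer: $- \frac{572579}{18} \approx -31810.0$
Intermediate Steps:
$\left(f{\left(6 \left(-6\right) \right)} - 4492\right) - 27323 = \left(- \frac{182}{6 \left(-6\right)} - 4492\right) - 27323 = \left(- \frac{182}{-36} - 4492\right) - 27323 = \left(\left(-182\right) \left(- \frac{1}{36}\right) - 4492\right) - 27323 = \left(\frac{91}{18} - 4492\right) - 27323 = - \frac{80765}{18} - 27323 = - \frac{572579}{18}$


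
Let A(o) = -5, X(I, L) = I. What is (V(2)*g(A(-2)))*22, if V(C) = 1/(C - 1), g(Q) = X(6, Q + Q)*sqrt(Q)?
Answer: 132*I*sqrt(5) ≈ 295.16*I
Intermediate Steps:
g(Q) = 6*sqrt(Q)
V(C) = 1/(-1 + C)
(V(2)*g(A(-2)))*22 = ((6*sqrt(-5))/(-1 + 2))*22 = ((6*(I*sqrt(5)))/1)*22 = (1*(6*I*sqrt(5)))*22 = (6*I*sqrt(5))*22 = 132*I*sqrt(5)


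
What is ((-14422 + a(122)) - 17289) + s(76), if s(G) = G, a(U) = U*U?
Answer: -16751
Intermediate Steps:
a(U) = U²
((-14422 + a(122)) - 17289) + s(76) = ((-14422 + 122²) - 17289) + 76 = ((-14422 + 14884) - 17289) + 76 = (462 - 17289) + 76 = -16827 + 76 = -16751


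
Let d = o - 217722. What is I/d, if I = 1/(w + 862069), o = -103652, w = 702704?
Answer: -1/502877358102 ≈ -1.9886e-12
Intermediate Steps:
d = -321374 (d = -103652 - 217722 = -321374)
I = 1/1564773 (I = 1/(702704 + 862069) = 1/1564773 ≈ 6.3907e-7)
I/d = (1/1564773)/(-321374) = (1/1564773)*(-1/321374) = -1/502877358102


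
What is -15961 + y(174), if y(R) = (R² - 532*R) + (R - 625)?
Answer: -78704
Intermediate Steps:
y(R) = -625 + R² - 531*R (y(R) = (R² - 532*R) + (-625 + R) = -625 + R² - 531*R)
-15961 + y(174) = -15961 + (-625 + 174² - 531*174) = -15961 + (-625 + 30276 - 92394) = -15961 - 62743 = -78704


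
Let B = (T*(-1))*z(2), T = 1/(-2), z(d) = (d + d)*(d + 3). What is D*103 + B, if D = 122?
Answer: 12576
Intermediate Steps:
z(d) = 2*d*(3 + d) (z(d) = (2*d)*(3 + d) = 2*d*(3 + d))
T = -1/2 ≈ -0.50000
B = 10 (B = (-1/2*(-1))*(2*2*(3 + 2)) = (2*2*5)/2 = (1/2)*20 = 10)
D*103 + B = 122*103 + 10 = 12566 + 10 = 12576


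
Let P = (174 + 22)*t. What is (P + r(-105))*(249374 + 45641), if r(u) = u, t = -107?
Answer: -6218031155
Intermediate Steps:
P = -20972 (P = (174 + 22)*(-107) = 196*(-107) = -20972)
(P + r(-105))*(249374 + 45641) = (-20972 - 105)*(249374 + 45641) = -21077*295015 = -6218031155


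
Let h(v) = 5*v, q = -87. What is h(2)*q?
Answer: -870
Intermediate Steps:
h(2)*q = (5*2)*(-87) = 10*(-87) = -870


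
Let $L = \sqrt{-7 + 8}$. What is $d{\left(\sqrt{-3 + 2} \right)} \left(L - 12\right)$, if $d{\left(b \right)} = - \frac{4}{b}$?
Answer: $- 44 i \approx - 44.0 i$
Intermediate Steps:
$L = 1$ ($L = \sqrt{1} = 1$)
$d{\left(\sqrt{-3 + 2} \right)} \left(L - 12\right) = - \frac{4}{\sqrt{-3 + 2}} \left(1 - 12\right) = - \frac{4}{\sqrt{-1}} \left(-11\right) = - \frac{4}{i} \left(-11\right) = - 4 \left(- i\right) \left(-11\right) = 4 i \left(-11\right) = - 44 i$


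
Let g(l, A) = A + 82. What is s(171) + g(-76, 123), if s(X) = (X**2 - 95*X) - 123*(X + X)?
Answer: -28865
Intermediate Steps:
s(X) = X**2 - 341*X (s(X) = (X**2 - 95*X) - 246*X = X**2 - 341*X)
g(l, A) = 82 + A
s(171) + g(-76, 123) = 171*(-341 + 171) + (82 + 123) = 171*(-170) + 205 = -29070 + 205 = -28865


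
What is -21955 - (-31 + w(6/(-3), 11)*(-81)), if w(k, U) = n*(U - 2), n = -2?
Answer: -23382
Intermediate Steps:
w(k, U) = 4 - 2*U (w(k, U) = -2*(U - 2) = -2*(-2 + U) = 4 - 2*U)
-21955 - (-31 + w(6/(-3), 11)*(-81)) = -21955 - (-31 + (4 - 2*11)*(-81)) = -21955 - (-31 + (4 - 22)*(-81)) = -21955 - (-31 - 18*(-81)) = -21955 - (-31 + 1458) = -21955 - 1*1427 = -21955 - 1427 = -23382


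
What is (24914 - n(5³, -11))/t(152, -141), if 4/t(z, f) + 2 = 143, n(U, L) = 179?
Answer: 3487635/4 ≈ 8.7191e+5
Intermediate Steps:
t(z, f) = 4/141 (t(z, f) = 4/(-2 + 143) = 4/141)
(24914 - n(5³, -11))/t(152, -141) = (24914 - 1*179)/(4/141) = (24914 - 179)*(141/4) = 24735*(141/4) = 3487635/4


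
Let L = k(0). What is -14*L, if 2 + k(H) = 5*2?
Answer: -112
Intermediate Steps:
k(H) = 8 (k(H) = -2 + 5*2 = -2 + 10 = 8)
L = 8
-14*L = -14*8 = -112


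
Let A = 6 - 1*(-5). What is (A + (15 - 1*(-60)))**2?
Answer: 7396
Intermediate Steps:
A = 11 (A = 6 + 5 = 11)
(A + (15 - 1*(-60)))**2 = (11 + (15 - 1*(-60)))**2 = (11 + (15 + 60))**2 = (11 + 75)**2 = 86**2 = 7396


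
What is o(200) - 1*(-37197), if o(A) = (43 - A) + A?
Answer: 37240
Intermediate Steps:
o(A) = 43
o(200) - 1*(-37197) = 43 - 1*(-37197) = 43 + 37197 = 37240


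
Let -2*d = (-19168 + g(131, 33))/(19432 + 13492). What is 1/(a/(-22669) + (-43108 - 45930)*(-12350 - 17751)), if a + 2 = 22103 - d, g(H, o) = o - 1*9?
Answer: 186588539/500082070386432744 ≈ 3.7312e-10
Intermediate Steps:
g(H, o) = -9 + o (g(H, o) = o - 9 = -9 + o)
d = 2393/8231 (d = -(-19168 + (-9 + 33))/(2*(19432 + 13492)) = -(-19168 + 24)/(2*32924) = -(-9572)/32924 = -½*(-4786/8231) = 2393/8231 ≈ 0.29073)
a = 181910938/8231 (a = -2 + (22103 - 1*2393/8231) = -2 + (22103 - 2393/8231) = -2 + 181927400/8231 = 181910938/8231 ≈ 22101.)
1/(a/(-22669) + (-43108 - 45930)*(-12350 - 17751)) = 1/((181910938/8231)/(-22669) + (-43108 - 45930)*(-12350 - 17751)) = 1/((181910938/8231)*(-1/22669) - 89038*(-30101)) = 1/(-181910938/186588539 + 2680132838) = 1/(500082070386432744/186588539) = 186588539/500082070386432744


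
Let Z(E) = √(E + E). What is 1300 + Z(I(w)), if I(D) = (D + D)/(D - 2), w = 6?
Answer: 1300 + √6 ≈ 1302.4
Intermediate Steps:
I(D) = 2*D/(-2 + D) (I(D) = (2*D)/(-2 + D) = 2*D/(-2 + D))
Z(E) = √2*√E (Z(E) = √(2*E) = √2*√E)
1300 + Z(I(w)) = 1300 + √2*√(2*6/(-2 + 6)) = 1300 + √2*√(2*6/4) = 1300 + √2*√(2*6*(¼)) = 1300 + √2*√3 = 1300 + √6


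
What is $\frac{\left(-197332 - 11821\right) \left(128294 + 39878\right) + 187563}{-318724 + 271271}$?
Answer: $\frac{35173490753}{47453} \approx 7.4123 \cdot 10^{5}$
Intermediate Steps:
$\frac{\left(-197332 - 11821\right) \left(128294 + 39878\right) + 187563}{-318724 + 271271} = \frac{\left(-209153\right) 168172 + 187563}{-47453} = \left(-35173678316 + 187563\right) \left(- \frac{1}{47453}\right) = \left(-35173490753\right) \left(- \frac{1}{47453}\right) = \frac{35173490753}{47453}$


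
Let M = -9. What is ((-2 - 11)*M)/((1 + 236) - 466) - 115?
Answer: -26452/229 ≈ -115.51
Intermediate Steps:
((-2 - 11)*M)/((1 + 236) - 466) - 115 = ((-2 - 11)*(-9))/((1 + 236) - 466) - 115 = (-13*(-9))/(237 - 466) - 115 = 117/(-229) - 115 = -1/229*117 - 115 = -117/229 - 115 = -26452/229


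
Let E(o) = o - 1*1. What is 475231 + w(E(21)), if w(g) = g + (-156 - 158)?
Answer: 474937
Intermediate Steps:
E(o) = -1 + o (E(o) = o - 1 = -1 + o)
w(g) = -314 + g (w(g) = g - 314 = -314 + g)
475231 + w(E(21)) = 475231 + (-314 + (-1 + 21)) = 475231 + (-314 + 20) = 475231 - 294 = 474937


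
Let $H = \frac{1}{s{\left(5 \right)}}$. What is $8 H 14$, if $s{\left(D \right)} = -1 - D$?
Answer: $- \frac{56}{3} \approx -18.667$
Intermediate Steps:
$H = - \frac{1}{6}$ ($H = \frac{1}{-1 - 5} = \frac{1}{-6} = - \frac{1}{6} \approx -0.16667$)
$8 H 14 = 8 \left(- \frac{1}{6}\right) 14 = \left(- \frac{4}{3}\right) 14 = - \frac{56}{3}$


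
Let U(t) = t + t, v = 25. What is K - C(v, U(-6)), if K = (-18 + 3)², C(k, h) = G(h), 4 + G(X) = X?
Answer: 241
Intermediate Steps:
G(X) = -4 + X
U(t) = 2*t
C(k, h) = -4 + h
K = 225 (K = (-15)² = 225)
K - C(v, U(-6)) = 225 - (-4 + 2*(-6)) = 225 - (-4 - 12) = 225 - 1*(-16) = 225 + 16 = 241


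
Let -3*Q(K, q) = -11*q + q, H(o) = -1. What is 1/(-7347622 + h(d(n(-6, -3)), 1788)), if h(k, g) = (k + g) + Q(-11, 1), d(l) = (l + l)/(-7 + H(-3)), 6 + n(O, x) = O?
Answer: -3/22037483 ≈ -1.3613e-7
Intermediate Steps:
n(O, x) = -6 + O
Q(K, q) = 10*q/3 (Q(K, q) = -(-11*q + q)/3 = -(-10)*q/3 = 10*q/3)
d(l) = -l/4 (d(l) = (l + l)/(-7 - 1) = (2*l)/(-8) = (2*l)*(-1/8) = -l/4)
h(k, g) = 10/3 + g + k (h(k, g) = (k + g) + (10/3)*1 = (g + k) + 10/3 = 10/3 + g + k)
1/(-7347622 + h(d(n(-6, -3)), 1788)) = 1/(-7347622 + (10/3 + 1788 - (-6 - 6)/4)) = 1/(-7347622 + (10/3 + 1788 - 1/4*(-12))) = 1/(-7347622 + (10/3 + 1788 + 3)) = 1/(-7347622 + 5383/3) = 1/(-22037483/3) = -3/22037483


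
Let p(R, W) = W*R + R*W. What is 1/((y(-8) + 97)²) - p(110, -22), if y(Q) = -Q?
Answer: 53361001/11025 ≈ 4840.0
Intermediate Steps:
p(R, W) = 2*R*W (p(R, W) = R*W + R*W = 2*R*W)
1/((y(-8) + 97)²) - p(110, -22) = 1/((-1*(-8) + 97)²) - 2*110*(-22) = 1/((8 + 97)²) - 1*(-4840) = 1/(105²) + 4840 = 1/11025 + 4840 = 53361001/11025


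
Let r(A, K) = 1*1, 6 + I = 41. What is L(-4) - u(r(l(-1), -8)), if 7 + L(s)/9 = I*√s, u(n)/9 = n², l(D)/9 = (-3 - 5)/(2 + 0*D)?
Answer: -72 + 630*I ≈ -72.0 + 630.0*I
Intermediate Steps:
I = 35 (I = -6 + 41 = 35)
l(D) = -36 (l(D) = 9*((-3 - 5)/(2 + 0*D)) = 9*(-8/(2 + 0)) = 9*(-8/2) = 9*(-8*½) = 9*(-4) = -36)
r(A, K) = 1
u(n) = 9*n²
L(s) = -63 + 315*√s (L(s) = -63 + 9*(35*√s) = -63 + 315*√s)
L(-4) - u(r(l(-1), -8)) = (-63 + 315*√(-4)) - 9*1² = (-63 + 315*(2*I)) - 9 = (-63 + 630*I) - 1*9 = (-63 + 630*I) - 9 = -72 + 630*I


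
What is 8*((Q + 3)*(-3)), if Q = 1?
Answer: -96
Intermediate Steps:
8*((Q + 3)*(-3)) = 8*((1 + 3)*(-3)) = 8*(4*(-3)) = 8*(-12) = -96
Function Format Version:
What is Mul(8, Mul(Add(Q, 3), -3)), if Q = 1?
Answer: -96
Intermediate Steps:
Mul(8, Mul(Add(Q, 3), -3)) = Mul(8, Mul(Add(1, 3), -3)) = Mul(8, Mul(4, -3)) = Mul(8, -12) = -96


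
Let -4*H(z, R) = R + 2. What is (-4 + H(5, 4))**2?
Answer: 121/4 ≈ 30.250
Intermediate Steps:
H(z, R) = -1/2 - R/4 (H(z, R) = -(R + 2)/4 = -(2 + R)/4 = -1/2 - R/4)
(-4 + H(5, 4))**2 = (-4 + (-1/2 - 1/4*4))**2 = (-4 + (-1/2 - 1))**2 = (-4 - 3/2)**2 = (-11/2)**2 = 121/4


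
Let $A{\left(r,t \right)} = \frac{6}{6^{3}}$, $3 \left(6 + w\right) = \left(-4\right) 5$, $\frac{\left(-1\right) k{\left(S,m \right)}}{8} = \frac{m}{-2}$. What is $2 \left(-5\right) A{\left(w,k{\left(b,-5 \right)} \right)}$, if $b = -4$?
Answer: $- \frac{5}{18} \approx -0.27778$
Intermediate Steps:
$k{\left(S,m \right)} = 4 m$ ($k{\left(S,m \right)} = - 8 \frac{m}{-2} = - 8 m \left(- \frac{1}{2}\right) = - 8 \left(- \frac{m}{2}\right) = 4 m$)
$w = - \frac{38}{3}$ ($w = -6 + \frac{\left(-4\right) 5}{3} = -6 + \frac{1}{3} \left(-20\right) = -6 - \frac{20}{3} = - \frac{38}{3} \approx -12.667$)
$A{\left(r,t \right)} = \frac{1}{36}$ ($A{\left(r,t \right)} = \frac{6}{216} = 6 \cdot \frac{1}{216} = \frac{1}{36}$)
$2 \left(-5\right) A{\left(w,k{\left(b,-5 \right)} \right)} = 2 \left(-5\right) \frac{1}{36} = \left(-10\right) \frac{1}{36} = - \frac{5}{18}$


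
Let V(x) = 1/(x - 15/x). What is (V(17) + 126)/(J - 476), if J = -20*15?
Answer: -34541/212624 ≈ -0.16245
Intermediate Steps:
J = -300
(V(17) + 126)/(J - 476) = (17/(-15 + 17**2) + 126)/(-300 - 476) = (17/(-15 + 289) + 126)/(-776) = (17/274 + 126)*(-1/776) = (34541/274)*(-1/776) = -34541/212624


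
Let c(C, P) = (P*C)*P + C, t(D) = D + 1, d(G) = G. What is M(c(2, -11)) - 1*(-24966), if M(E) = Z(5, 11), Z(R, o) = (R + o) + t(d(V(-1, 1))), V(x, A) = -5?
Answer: 24978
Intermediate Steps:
t(D) = 1 + D
Z(R, o) = -4 + R + o (Z(R, o) = (R + o) + (1 - 5) = (R + o) - 4 = -4 + R + o)
c(C, P) = C + C*P**2 (c(C, P) = (C*P)*P + C = C*P**2 + C = C + C*P**2)
M(E) = 12 (M(E) = -4 + 5 + 11 = 12)
M(c(2, -11)) - 1*(-24966) = 12 - 1*(-24966) = 12 + 24966 = 24978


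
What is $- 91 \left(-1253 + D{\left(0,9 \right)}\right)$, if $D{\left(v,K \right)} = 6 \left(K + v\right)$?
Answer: $109109$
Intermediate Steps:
$D{\left(v,K \right)} = 6 K + 6 v$
$- 91 \left(-1253 + D{\left(0,9 \right)}\right) = - 91 \left(-1253 + \left(6 \cdot 9 + 6 \cdot 0\right)\right) = - 91 \left(-1253 + \left(54 + 0\right)\right) = - 91 \left(-1253 + 54\right) = \left(-91\right) \left(-1199\right) = 109109$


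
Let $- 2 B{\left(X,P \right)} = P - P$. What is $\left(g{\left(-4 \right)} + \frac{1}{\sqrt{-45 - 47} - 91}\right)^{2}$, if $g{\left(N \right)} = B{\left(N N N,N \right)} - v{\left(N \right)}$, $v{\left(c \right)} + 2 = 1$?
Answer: $\frac{8 \left(45 \sqrt{23} + 1001 i\right)}{364 \sqrt{23} + 8189 i} \approx 0.97838 - 0.0022662 i$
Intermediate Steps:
$v{\left(c \right)} = -1$ ($v{\left(c \right)} = -2 + 1 = -1$)
$B{\left(X,P \right)} = 0$ ($B{\left(X,P \right)} = - \frac{P - P}{2} = \left(- \frac{1}{2}\right) 0 = 0$)
$g{\left(N \right)} = 1$ ($g{\left(N \right)} = 0 - -1 = 0 + 1 = 1$)
$\left(g{\left(-4 \right)} + \frac{1}{\sqrt{-45 - 47} - 91}\right)^{2} = \left(1 + \frac{1}{\sqrt{-45 - 47} - 91}\right)^{2} = \left(1 + \frac{1}{\sqrt{-92} - 91}\right)^{2} = \left(1 + \frac{1}{2 i \sqrt{23} - 91}\right)^{2} = \left(1 + \frac{1}{-91 + 2 i \sqrt{23}}\right)^{2}$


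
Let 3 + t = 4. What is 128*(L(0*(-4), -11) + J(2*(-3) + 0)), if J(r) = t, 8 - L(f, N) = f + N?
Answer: 2560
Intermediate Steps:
t = 1 (t = -3 + 4 = 1)
L(f, N) = 8 - N - f (L(f, N) = 8 - (f + N) = 8 - (N + f) = 8 + (-N - f) = 8 - N - f)
J(r) = 1
128*(L(0*(-4), -11) + J(2*(-3) + 0)) = 128*((8 - 1*(-11) - 0*(-4)) + 1) = 128*((8 + 11 - 1*0) + 1) = 128*((8 + 11 + 0) + 1) = 128*(19 + 1) = 128*20 = 2560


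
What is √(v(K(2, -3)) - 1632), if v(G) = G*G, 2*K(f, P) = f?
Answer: I*√1631 ≈ 40.386*I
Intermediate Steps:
K(f, P) = f/2
v(G) = G²
√(v(K(2, -3)) - 1632) = √(((½)*2)² - 1632) = √(1² - 1632) = √(1 - 1632) = √(-1631) = I*√1631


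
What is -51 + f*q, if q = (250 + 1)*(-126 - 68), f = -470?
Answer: 22886129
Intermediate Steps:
q = -48694 (q = 251*(-194) = -48694)
-51 + f*q = -51 - 470*(-48694) = -51 + 22886180 = 22886129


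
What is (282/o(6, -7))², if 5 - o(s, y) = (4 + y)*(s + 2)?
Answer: 79524/841 ≈ 94.559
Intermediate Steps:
o(s, y) = 5 - (2 + s)*(4 + y) (o(s, y) = 5 - (4 + y)*(s + 2) = 5 - (4 + y)*(2 + s) = 5 - (2 + s)*(4 + y))
(282/o(6, -7))² = (282/(-3 - 4*6 - 2*(-7) - 1*6*(-7)))² = (282/(-3 - 24 + 14 + 42))² = (282/29)² = 79524/841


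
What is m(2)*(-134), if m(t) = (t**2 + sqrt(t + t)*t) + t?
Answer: -1340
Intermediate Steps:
m(t) = t + t**2 + sqrt(2)*t**(3/2) (m(t) = (t**2 + sqrt(2*t)*t) + t = (t**2 + (sqrt(2)*sqrt(t))*t) + t = (t**2 + sqrt(2)*t**(3/2)) + t = t + t**2 + sqrt(2)*t**(3/2))
m(2)*(-134) = (2 + 2**2 + sqrt(2)*2**(3/2))*(-134) = (2 + 4 + sqrt(2)*(2*sqrt(2)))*(-134) = (2 + 4 + 4)*(-134) = 10*(-134) = -1340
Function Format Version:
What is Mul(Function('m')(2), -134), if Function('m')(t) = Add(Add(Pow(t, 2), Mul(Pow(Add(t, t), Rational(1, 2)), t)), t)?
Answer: -1340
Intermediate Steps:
Function('m')(t) = Add(t, Pow(t, 2), Mul(Pow(2, Rational(1, 2)), Pow(t, Rational(3, 2)))) (Function('m')(t) = Add(Add(Pow(t, 2), Mul(Pow(Mul(2, t), Rational(1, 2)), t)), t) = Add(Add(Pow(t, 2), Mul(Mul(Pow(2, Rational(1, 2)), Pow(t, Rational(1, 2))), t)), t) = Add(Add(Pow(t, 2), Mul(Pow(2, Rational(1, 2)), Pow(t, Rational(3, 2)))), t) = Add(t, Pow(t, 2), Mul(Pow(2, Rational(1, 2)), Pow(t, Rational(3, 2)))))
Mul(Function('m')(2), -134) = Mul(Add(2, Pow(2, 2), Mul(Pow(2, Rational(1, 2)), Pow(2, Rational(3, 2)))), -134) = Mul(Add(2, 4, Mul(Pow(2, Rational(1, 2)), Mul(2, Pow(2, Rational(1, 2))))), -134) = Mul(Add(2, 4, 4), -134) = Mul(10, -134) = -1340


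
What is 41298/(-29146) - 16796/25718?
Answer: -387909545/187394207 ≈ -2.0700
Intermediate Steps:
41298/(-29146) - 16796/25718 = 41298*(-1/29146) - 16796*1/25718 = -20649/14573 - 8398/12859 = -387909545/187394207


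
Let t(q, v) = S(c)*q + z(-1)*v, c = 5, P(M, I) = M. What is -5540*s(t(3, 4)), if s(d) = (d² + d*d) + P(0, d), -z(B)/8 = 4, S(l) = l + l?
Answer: -106412320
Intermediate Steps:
S(l) = 2*l
z(B) = -32 (z(B) = -8*4 = -32)
t(q, v) = -32*v + 10*q (t(q, v) = (2*5)*q - 32*v = 10*q - 32*v = -32*v + 10*q)
s(d) = 2*d² (s(d) = (d² + d*d) + 0 = (d² + d²) + 0 = 2*d² + 0 = 2*d²)
-5540*s(t(3, 4)) = -11080*(-32*4 + 10*3)² = -11080*(-128 + 30)² = -11080*(-98)² = -11080*9604 = -5540*19208 = -106412320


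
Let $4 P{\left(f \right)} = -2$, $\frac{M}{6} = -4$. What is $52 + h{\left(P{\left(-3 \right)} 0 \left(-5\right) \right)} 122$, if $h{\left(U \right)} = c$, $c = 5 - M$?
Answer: $3590$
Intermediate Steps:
$M = -24$ ($M = 6 \left(-4\right) = -24$)
$P{\left(f \right)} = - \frac{1}{2}$ ($P{\left(f \right)} = \frac{1}{4} \left(-2\right) = - \frac{1}{2}$)
$c = 29$ ($c = 5 - -24 = 5 + 24 = 29$)
$h{\left(U \right)} = 29$
$52 + h{\left(P{\left(-3 \right)} 0 \left(-5\right) \right)} 122 = 52 + 29 \cdot 122 = 52 + 3538 = 3590$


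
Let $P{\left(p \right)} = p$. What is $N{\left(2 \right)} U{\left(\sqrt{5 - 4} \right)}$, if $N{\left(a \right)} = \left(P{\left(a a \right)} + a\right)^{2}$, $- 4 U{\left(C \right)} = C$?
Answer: $-9$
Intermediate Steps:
$U{\left(C \right)} = - \frac{C}{4}$
$N{\left(a \right)} = \left(a + a^{2}\right)^{2}$ ($N{\left(a \right)} = \left(a a + a\right)^{2} = \left(a^{2} + a\right)^{2} = \left(a + a^{2}\right)^{2}$)
$N{\left(2 \right)} U{\left(\sqrt{5 - 4} \right)} = 2^{2} \left(1 + 2\right)^{2} \left(- \frac{\sqrt{5 - 4}}{4}\right) = 4 \cdot 3^{2} \left(- \frac{\sqrt{1}}{4}\right) = 4 \cdot 9 \left(\left(- \frac{1}{4}\right) 1\right) = 36 \left(- \frac{1}{4}\right) = -9$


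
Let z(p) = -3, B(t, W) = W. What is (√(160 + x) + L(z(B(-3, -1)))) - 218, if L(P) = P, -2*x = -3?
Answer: -221 + √646/2 ≈ -208.29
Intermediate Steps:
x = 3/2 (x = -½*(-3) = 3/2 ≈ 1.5000)
(√(160 + x) + L(z(B(-3, -1)))) - 218 = (√(160 + 3/2) - 3) - 218 = (√(323/2) - 3) - 218 = (√646/2 - 3) - 218 = (-3 + √646/2) - 218 = -221 + √646/2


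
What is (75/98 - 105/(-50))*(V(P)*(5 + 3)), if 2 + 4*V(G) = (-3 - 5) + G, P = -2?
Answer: -16848/245 ≈ -68.767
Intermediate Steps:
V(G) = -5/2 + G/4 (V(G) = -1/2 + ((-3 - 5) + G)/4 = -1/2 + (-8 + G)/4 = -1/2 + (-2 + G/4) = -5/2 + G/4)
(75/98 - 105/(-50))*(V(P)*(5 + 3)) = (75/98 - 105/(-50))*((-5/2 + (1/4)*(-2))*(5 + 3)) = (75*(1/98) - 105*(-1/50))*((-5/2 - 1/2)*8) = (75/98 + 21/10)*(-3*8) = (702/245)*(-24) = -16848/245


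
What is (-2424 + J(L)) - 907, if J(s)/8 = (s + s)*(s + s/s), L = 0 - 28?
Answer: 8765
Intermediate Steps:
L = -28
J(s) = 16*s*(1 + s) (J(s) = 8*((s + s)*(s + s/s)) = 8*((2*s)*(s + 1)) = 8*((2*s)*(1 + s)) = 8*(2*s*(1 + s)) = 16*s*(1 + s))
(-2424 + J(L)) - 907 = (-2424 + 16*(-28)*(1 - 28)) - 907 = (-2424 + 16*(-28)*(-27)) - 907 = (-2424 + 12096) - 907 = 9672 - 907 = 8765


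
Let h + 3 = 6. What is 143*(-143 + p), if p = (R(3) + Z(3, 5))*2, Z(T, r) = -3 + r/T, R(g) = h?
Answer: -59917/3 ≈ -19972.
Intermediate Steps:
h = 3 (h = -3 + 6 = 3)
R(g) = 3
p = 10/3 (p = (3 + (-3 + 5/3))*2 = (3 - 4/3)*2 = (5/3)*2 = 10/3 ≈ 3.3333)
143*(-143 + p) = 143*(-143 + 10/3) = 143*(-419/3) = -59917/3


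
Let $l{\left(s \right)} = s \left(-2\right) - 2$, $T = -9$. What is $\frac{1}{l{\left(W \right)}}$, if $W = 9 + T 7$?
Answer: $\frac{1}{106} \approx 0.009434$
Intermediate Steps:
$W = -54$ ($W = 9 - 63 = -54$)
$l{\left(s \right)} = -2 - 2 s$ ($l{\left(s \right)} = - 2 s - 2 = -2 - 2 s$)
$\frac{1}{l{\left(W \right)}} = \frac{1}{-2 - -108} = \frac{1}{-2 + 108} = \frac{1}{106}$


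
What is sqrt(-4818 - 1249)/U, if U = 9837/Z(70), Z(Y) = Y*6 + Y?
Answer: 490*I*sqrt(6067)/9837 ≈ 3.8799*I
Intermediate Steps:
Z(Y) = 7*Y (Z(Y) = 6*Y + Y = 7*Y)
U = 9837/490 (U = 9837/((7*70)) = 9837/490 ≈ 20.076)
sqrt(-4818 - 1249)/U = sqrt(-4818 - 1249)/(9837/490) = sqrt(-6067)*(490/9837) = (I*sqrt(6067))*(490/9837) = 490*I*sqrt(6067)/9837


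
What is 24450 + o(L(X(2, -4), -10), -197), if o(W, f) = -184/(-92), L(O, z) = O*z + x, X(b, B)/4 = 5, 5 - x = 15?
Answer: 24452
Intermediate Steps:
x = -10 (x = 5 - 1*15 = 5 - 15 = -10)
X(b, B) = 20 (X(b, B) = 4*5 = 20)
L(O, z) = -10 + O*z (L(O, z) = O*z - 10 = -10 + O*z)
o(W, f) = 2 (o(W, f) = -184*(-1/92) = 2)
24450 + o(L(X(2, -4), -10), -197) = 24450 + 2 = 24452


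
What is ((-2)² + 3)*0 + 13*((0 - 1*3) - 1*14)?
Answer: -221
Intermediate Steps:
((-2)² + 3)*0 + 13*((0 - 1*3) - 1*14) = (4 + 3)*0 + 13*((0 - 3) - 14) = 7*0 + 13*(-3 - 14) = 0 + 13*(-17) = 0 - 221 = -221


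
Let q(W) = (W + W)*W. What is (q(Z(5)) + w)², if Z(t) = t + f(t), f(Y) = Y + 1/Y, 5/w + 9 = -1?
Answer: 107723641/2500 ≈ 43089.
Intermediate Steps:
w = -½ (w = 5/(-9 - 1) = 5/(-10) = 5*(-⅒) = -½ ≈ -0.50000)
Z(t) = 1/t + 2*t (Z(t) = t + (t + 1/t) = 1/t + 2*t)
q(W) = 2*W² (q(W) = (2*W)*W = 2*W²)
(q(Z(5)) + w)² = (2*(1/5 + 2*5)² - ½)² = (2*(⅕ + 10)² - ½)² = (2*(51/5)² - ½)² = (2*(2601/25) - ½)² = (5202/25 - ½)² = (10379/50)² = 107723641/2500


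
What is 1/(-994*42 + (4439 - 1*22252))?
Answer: -1/59561 ≈ -1.6790e-5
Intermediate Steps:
1/(-994*42 + (4439 - 1*22252)) = 1/(-41748 + (4439 - 22252)) = 1/(-41748 - 17813) = 1/(-59561) = -1/59561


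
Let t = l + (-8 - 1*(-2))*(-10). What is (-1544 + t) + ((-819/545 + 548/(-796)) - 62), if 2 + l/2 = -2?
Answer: -168776716/108455 ≈ -1556.2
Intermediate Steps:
l = -8 (l = -4 + 2*(-2) = -4 - 4 = -8)
t = 52 (t = -8 + (-8 - 1*(-2))*(-10) = -8 + (-8 + 2)*(-10) = -8 - 6*(-10) = -8 + 60 = 52)
(-1544 + t) + ((-819/545 + 548/(-796)) - 62) = (-1544 + 52) + ((-819/545 + 548/(-796)) - 62) = -1492 + ((-819*1/545 + 548*(-1/796)) - 62) = -1492 + ((-819/545 - 137/199) - 62) = -1492 + (-237646/108455 - 62) = -1492 - 6961856/108455 = -168776716/108455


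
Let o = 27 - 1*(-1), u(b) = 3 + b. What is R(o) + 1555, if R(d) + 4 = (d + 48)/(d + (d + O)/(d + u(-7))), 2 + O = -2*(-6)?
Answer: 551517/355 ≈ 1553.6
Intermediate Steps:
O = 10 (O = -2 - 2*(-6) = -2 + 12 = 10)
o = 28 (o = 27 + 1 = 28)
R(d) = -4 + (48 + d)/(d + (10 + d)/(-4 + d)) (R(d) = -4 + (d + 48)/(d + (d + 10)/(d + (3 - 7))) = -4 + (48 + d)/(d + (10 + d)/(d - 4)) = -4 + (48 + d)/(d + (10 + d)/(-4 + d)))
R(o) + 1555 = (-232 - 3*28² + 56*28)/(10 + 28² - 3*28) + 1555 = (-232 - 3*784 + 1568)/(10 + 784 - 84) + 1555 = (-232 - 2352 + 1568)/710 + 1555 = (1/710)*(-1016) + 1555 = -508/355 + 1555 = 551517/355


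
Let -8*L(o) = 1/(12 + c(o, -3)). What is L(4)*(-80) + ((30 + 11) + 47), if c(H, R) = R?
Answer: 802/9 ≈ 89.111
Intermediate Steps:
L(o) = -1/72 (L(o) = -1/(8*(12 - 3)) = -⅛/9 = -⅛*⅑ = -1/72)
L(4)*(-80) + ((30 + 11) + 47) = -1/72*(-80) + ((30 + 11) + 47) = 10/9 + (41 + 47) = 10/9 + 88 = 802/9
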